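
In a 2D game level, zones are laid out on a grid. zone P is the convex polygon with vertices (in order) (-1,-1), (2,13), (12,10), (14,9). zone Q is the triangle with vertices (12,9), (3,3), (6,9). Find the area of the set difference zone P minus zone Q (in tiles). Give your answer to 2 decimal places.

|zone P| = 92, |zone P∩zone Q| = 18.
|zone P ∖ zone Q| = |zone P| − |zone P∩zone Q| = 92 − 18 = 74.00.

74.00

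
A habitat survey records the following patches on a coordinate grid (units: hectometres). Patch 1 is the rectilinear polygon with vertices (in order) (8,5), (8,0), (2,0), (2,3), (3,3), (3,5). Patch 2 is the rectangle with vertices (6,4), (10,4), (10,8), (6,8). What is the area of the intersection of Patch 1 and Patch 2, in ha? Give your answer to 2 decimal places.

2.00

The intersection is the polygon with vertices (8,4), (6,4), (6,5), (8,5).
By the shoelace formula its area is 2.00.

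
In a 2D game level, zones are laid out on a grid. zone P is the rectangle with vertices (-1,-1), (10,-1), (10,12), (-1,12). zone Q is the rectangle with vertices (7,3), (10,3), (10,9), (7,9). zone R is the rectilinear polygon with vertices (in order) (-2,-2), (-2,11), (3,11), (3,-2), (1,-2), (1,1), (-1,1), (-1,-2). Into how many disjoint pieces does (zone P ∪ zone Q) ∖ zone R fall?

(zone P ∪ zone Q) ∖ zone R splits into 2 disjoint pieces (area 95, area 4).

2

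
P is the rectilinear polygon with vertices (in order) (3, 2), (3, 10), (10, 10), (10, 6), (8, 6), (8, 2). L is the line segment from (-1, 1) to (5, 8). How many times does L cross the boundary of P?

1

The segment meets the boundary at (3,5.667).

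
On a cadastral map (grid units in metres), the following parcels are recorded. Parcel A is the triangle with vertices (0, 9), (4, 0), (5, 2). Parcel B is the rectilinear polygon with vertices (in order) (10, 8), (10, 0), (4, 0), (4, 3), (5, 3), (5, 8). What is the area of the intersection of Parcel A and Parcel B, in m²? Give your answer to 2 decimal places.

The intersection is the polygon with vertices (5,2), (4,0), (4,3), (4.286,3).
By the shoelace formula its area is 1.64.

1.64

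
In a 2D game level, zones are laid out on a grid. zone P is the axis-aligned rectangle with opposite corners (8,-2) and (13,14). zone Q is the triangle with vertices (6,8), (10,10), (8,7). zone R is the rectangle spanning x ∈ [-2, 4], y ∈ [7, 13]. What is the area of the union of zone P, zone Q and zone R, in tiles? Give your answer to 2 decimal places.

118.00

By inclusion–exclusion:
Individual areas: |zone P| = 80, |zone Q| = 4, |zone R| = 36.
|zone P∩zone Q| = 2.
|zone P∩zone R| = 0 (no overlap).
|zone Q∩zone R| = 0.
|zone P∩zone Q∩zone R| = 0.
|zone P ∪ zone Q ∪ zone R| = 120 − 2 + 0 = 118.00.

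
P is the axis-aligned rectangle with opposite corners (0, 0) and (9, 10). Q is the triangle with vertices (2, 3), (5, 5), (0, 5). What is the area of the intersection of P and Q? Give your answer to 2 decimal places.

5.00

The intersection is the polygon with vertices (5,5), (2,3), (0,5).
By the shoelace formula its area is 5.00.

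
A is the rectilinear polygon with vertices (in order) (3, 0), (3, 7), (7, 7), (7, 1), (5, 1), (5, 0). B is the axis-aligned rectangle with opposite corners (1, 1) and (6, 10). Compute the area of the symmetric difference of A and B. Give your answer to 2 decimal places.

|A| = 26, |B| = 45, |A∩B| = 18.
|A △ B| = |A| + |B| − 2·|A∩B| = 26 + 45 − 36 = 35.00.

35.00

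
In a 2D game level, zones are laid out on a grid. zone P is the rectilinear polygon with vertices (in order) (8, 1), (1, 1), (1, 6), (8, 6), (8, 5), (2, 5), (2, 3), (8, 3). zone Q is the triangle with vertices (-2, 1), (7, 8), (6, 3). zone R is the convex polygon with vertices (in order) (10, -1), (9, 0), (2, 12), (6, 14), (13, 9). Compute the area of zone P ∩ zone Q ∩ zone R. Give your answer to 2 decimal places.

0.71

The intersection is the polygon with vertices (6.4,5), (6.083,5), (5.5,6), (6.6,6).
By the shoelace formula its area is 0.71.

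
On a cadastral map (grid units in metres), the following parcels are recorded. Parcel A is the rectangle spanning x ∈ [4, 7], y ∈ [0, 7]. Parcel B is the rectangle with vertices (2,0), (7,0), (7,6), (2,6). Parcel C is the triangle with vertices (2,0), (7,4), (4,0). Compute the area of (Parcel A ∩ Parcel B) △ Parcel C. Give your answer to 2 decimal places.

17.20

|Parcel A ∩ Parcel B| = 18.
|(Parcel A ∩ Parcel B) ∩ Parcel C| = 2.4.
|(Parcel A ∩ Parcel B) △ Parcel C| = 18 + 4 − 4.8 = 17.20.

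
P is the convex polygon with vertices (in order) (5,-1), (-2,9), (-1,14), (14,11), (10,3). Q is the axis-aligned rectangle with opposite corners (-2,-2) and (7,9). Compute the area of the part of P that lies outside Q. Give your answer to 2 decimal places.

84.60

|P| = 138, |P∩Q| = 53.4.
|P ∖ Q| = |P| − |P∩Q| = 138 − 53.4 = 84.60.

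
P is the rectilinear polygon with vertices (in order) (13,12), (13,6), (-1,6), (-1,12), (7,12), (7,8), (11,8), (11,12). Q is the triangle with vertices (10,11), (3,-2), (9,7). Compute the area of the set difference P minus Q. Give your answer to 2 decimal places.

65.90

|P| = 68, |P∩Q| = 2.0994.
|P ∖ Q| = |P| − |P∩Q| = 68 − 2.0994 = 65.90.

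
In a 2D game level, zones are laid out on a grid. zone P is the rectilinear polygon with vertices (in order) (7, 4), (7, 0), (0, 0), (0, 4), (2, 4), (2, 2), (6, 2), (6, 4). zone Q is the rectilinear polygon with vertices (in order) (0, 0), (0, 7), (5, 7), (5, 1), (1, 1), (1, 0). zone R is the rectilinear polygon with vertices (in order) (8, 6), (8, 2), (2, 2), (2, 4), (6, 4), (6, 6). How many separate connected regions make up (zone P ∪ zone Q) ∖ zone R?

(zone P ∪ zone Q) ∖ zone R is a single connected region.

1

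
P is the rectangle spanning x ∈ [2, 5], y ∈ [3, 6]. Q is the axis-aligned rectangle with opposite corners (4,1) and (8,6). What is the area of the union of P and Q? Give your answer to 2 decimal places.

By inclusion–exclusion:
Individual areas: |P| = 9, |Q| = 20.
|P∩Q|: x∈[4,5], y∈[3,6] → 1·3 = 3.
|P ∪ Q| = 29 − 3 = 26.00.

26.00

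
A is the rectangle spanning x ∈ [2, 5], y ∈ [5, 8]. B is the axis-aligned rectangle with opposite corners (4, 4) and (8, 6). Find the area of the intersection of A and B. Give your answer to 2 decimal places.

|A∩B|: x∈[4,5], y∈[5,6] → 1·1 = 1.

1.00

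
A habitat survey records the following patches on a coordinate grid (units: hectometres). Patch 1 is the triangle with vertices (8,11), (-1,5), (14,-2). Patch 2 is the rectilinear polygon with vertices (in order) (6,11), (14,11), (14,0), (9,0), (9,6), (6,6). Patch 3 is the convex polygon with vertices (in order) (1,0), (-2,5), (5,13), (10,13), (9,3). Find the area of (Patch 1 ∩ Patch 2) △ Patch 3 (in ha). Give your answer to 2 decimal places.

103.01

|Patch 1 ∩ Patch 2| = 30.4707.
|(Patch 1 ∩ Patch 2) ∩ Patch 3| = 13.9817.
|(Patch 1 ∩ Patch 2) △ Patch 3| = 30.4707 + 100.5 − 27.9635 = 103.01.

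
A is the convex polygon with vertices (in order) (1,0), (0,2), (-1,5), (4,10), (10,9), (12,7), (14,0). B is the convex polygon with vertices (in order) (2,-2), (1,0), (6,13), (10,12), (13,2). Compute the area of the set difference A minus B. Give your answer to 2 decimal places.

|A| = 113, |A∩B| = 81.3967.
|A ∖ B| = |A| − |A∩B| = 113 − 81.3967 = 31.60.

31.60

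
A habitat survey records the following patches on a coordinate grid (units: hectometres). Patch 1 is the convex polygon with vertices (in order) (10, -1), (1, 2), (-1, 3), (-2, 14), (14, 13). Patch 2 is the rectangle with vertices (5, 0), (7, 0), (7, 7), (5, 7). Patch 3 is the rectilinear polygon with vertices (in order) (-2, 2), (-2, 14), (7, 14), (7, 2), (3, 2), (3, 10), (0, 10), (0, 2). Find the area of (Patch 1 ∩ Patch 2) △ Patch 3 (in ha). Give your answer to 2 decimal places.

77.33

|Patch 1 ∩ Patch 2| = 13.3333.
|(Patch 1 ∩ Patch 2) ∩ Patch 3| = 10.
|(Patch 1 ∩ Patch 2) △ Patch 3| = 13.3333 + 84 − 20 = 77.33.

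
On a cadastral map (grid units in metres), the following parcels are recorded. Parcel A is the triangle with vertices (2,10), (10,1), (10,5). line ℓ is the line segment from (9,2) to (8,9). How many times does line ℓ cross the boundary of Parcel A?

2

The segment meets the boundary at (8.431,5.98), (8.979,2.149).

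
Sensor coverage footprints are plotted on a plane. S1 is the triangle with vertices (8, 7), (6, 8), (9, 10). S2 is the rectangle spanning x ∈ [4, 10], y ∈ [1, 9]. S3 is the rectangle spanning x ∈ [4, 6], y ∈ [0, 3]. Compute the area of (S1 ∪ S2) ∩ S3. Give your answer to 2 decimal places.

The region (S1 ∪ S2) ∩ S3 is the polygon with vertices (4,1), (4,3), (6,3), (6,1).
By the shoelace formula its area is 4.00.

4.00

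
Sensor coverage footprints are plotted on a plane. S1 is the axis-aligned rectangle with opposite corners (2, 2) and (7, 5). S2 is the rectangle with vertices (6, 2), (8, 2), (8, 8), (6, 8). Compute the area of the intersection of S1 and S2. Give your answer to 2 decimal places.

3.00

|S1∩S2|: x∈[6,7], y∈[2,5] → 1·3 = 3.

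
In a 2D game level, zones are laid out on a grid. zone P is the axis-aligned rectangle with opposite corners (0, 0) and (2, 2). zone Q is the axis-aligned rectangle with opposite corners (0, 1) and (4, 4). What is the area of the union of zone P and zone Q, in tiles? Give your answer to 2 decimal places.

By inclusion–exclusion:
Individual areas: |zone P| = 4, |zone Q| = 12.
|zone P∩zone Q|: x∈[0,2], y∈[1,2] → 2·1 = 2.
|zone P ∪ zone Q| = 16 − 2 = 14.00.

14.00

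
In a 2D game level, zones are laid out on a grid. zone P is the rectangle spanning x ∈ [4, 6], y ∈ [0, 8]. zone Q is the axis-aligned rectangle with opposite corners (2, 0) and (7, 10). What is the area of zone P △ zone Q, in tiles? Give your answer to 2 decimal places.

|zone P∩zone Q|: x∈[4,6], y∈[0,8] → 2·8 = 16.
|zone P △ zone Q| = |zone P| + |zone Q| − 2·|zone P∩zone Q| = 16 + 50 − 32 = 34.00.

34.00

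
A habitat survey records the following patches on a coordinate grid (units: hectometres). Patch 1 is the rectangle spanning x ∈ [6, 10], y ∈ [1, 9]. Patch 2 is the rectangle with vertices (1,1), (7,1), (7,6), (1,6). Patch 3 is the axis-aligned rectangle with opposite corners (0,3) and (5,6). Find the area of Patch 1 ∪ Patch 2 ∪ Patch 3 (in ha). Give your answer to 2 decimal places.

60.00

By inclusion–exclusion:
Individual areas: |Patch 1| = 32, |Patch 2| = 30, |Patch 3| = 15.
|Patch 1∩Patch 2|: x∈[6,7], y∈[1,6] → 1·5 = 5.
|Patch 1∩Patch 3| = 0 (no overlap).
|Patch 2∩Patch 3|: x∈[1,5], y∈[3,6] → 4·3 = 12.
|Patch 1∩Patch 2∩Patch 3| = 0.
|Patch 1 ∪ Patch 2 ∪ Patch 3| = 77 − 17 + 0 = 60.00.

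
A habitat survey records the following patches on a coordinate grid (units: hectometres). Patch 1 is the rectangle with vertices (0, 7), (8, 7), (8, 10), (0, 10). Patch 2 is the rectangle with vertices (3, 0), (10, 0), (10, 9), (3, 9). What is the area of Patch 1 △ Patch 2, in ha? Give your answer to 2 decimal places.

67.00

|Patch 1∩Patch 2|: x∈[3,8], y∈[7,9] → 5·2 = 10.
|Patch 1 △ Patch 2| = |Patch 1| + |Patch 2| − 2·|Patch 1∩Patch 2| = 24 + 63 − 20 = 67.00.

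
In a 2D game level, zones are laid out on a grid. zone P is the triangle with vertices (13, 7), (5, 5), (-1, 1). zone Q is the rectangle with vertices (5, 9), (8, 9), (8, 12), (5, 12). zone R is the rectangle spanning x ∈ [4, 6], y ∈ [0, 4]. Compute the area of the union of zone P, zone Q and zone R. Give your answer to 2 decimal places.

By inclusion–exclusion:
Individual areas: |zone P| = 10, |zone Q| = 9, |zone R| = 8.
|zone P∩zone Q| = 0.
|zone P∩zone R| = 0.8571.
|zone Q∩zone R| = 0 (no overlap).
|zone P∩zone Q∩zone R| = 0.
|zone P ∪ zone Q ∪ zone R| = 27 − 0.8571 + 0 = 26.14.

26.14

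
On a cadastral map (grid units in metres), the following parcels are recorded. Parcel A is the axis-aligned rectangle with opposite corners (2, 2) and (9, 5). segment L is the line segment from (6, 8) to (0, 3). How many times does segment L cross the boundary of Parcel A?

The segment meets the boundary at (2,4.667), (2.4,5).

2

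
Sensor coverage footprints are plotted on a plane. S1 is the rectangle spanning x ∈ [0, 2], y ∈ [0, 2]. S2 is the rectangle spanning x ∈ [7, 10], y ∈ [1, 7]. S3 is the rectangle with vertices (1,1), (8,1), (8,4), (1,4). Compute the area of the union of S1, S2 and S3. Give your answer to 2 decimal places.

By inclusion–exclusion:
Individual areas: |S1| = 4, |S2| = 18, |S3| = 21.
|S1∩S2| = 0 (no overlap).
|S1∩S3|: x∈[1,2], y∈[1,2] → 1·1 = 1.
|S2∩S3|: x∈[7,8], y∈[1,4] → 1·3 = 3.
|S1∩S2∩S3| = 0.
|S1 ∪ S2 ∪ S3| = 43 − 4 + 0 = 39.00.

39.00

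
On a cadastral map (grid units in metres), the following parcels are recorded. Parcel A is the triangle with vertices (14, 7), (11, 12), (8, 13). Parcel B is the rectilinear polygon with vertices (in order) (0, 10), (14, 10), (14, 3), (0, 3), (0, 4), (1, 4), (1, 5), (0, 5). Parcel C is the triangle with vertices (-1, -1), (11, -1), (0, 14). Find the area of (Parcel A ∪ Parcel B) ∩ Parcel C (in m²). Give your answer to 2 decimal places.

The region (Parcel A ∪ Parcel B) ∩ Parcel C is the polygon with vertices (0,3), (0,4), (1,4), (1,5), (0,5), (0,10), (2.933,10), (8.067,3).
By the shoelace formula its area is 37.50.

37.50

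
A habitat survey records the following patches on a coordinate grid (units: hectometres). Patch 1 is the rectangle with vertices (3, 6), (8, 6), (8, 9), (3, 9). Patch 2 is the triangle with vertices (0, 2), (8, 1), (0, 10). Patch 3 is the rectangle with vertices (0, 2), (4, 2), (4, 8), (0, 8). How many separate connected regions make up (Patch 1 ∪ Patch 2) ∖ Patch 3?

(Patch 1 ∪ Patch 2) ∖ Patch 3 splits into 3 disjoint pieces (area 13, area 9, area 1.7778).

3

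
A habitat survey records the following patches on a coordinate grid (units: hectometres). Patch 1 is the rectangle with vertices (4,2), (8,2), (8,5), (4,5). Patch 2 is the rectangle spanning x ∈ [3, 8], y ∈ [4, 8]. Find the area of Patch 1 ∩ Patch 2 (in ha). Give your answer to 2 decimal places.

|Patch 1∩Patch 2|: x∈[4,8], y∈[4,5] → 4·1 = 4.

4.00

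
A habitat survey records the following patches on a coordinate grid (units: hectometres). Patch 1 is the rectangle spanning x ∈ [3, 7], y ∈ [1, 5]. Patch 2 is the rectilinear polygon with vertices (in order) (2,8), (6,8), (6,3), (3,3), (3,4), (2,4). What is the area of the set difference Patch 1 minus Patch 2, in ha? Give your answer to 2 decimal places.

|Patch 1| = 16, |Patch 1∩Patch 2| = 6.
|Patch 1 ∖ Patch 2| = |Patch 1| − |Patch 1∩Patch 2| = 16 − 6 = 10.00.

10.00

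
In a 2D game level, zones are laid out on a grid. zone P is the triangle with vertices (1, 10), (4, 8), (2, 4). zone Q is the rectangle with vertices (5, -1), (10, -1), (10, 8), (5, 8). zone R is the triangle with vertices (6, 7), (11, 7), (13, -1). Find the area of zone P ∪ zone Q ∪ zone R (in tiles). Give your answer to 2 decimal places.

By inclusion–exclusion:
Individual areas: |zone P| = 8, |zone Q| = 45, |zone R| = 20.
|zone P∩zone Q| = 0.
|zone P∩zone R| = 0.
|zone Q∩zone R| = 9.1429.
|zone P∩zone Q∩zone R| = 0.
|zone P ∪ zone Q ∪ zone R| = 73 − 9.1429 + 0 = 63.86.

63.86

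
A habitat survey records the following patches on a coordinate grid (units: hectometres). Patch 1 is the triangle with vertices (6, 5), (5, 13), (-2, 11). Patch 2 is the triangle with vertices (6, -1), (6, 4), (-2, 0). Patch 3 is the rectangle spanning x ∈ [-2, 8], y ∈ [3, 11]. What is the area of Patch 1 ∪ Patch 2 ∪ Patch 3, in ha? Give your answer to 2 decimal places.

106.25

By inclusion–exclusion:
Individual areas: |Patch 1| = 29, |Patch 2| = 20, |Patch 3| = 80.
|Patch 1∩Patch 2| = 0.
|Patch 1∩Patch 3| = 21.75.
|Patch 2∩Patch 3| = 1.
|Patch 1∩Patch 2∩Patch 3| = 0.
|Patch 1 ∪ Patch 2 ∪ Patch 3| = 129 − 22.75 + 0 = 106.25.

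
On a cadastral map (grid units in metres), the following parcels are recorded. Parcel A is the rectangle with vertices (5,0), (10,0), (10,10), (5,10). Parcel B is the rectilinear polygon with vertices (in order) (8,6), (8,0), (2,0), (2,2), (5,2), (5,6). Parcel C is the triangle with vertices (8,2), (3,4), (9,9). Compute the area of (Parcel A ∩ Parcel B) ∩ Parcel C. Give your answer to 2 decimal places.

The region (Parcel A ∩ Parcel B) ∩ Parcel C is the polygon with vertices (8,6), (8,2), (5,3.2), (5,5.667), (5.4,6).
By the shoelace formula its area is 10.13.

10.13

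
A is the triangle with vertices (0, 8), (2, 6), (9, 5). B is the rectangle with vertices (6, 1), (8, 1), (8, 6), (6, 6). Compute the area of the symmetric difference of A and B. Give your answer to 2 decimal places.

|A| = 6, |B| = 10, |A∩B| = 0.7619.
|A △ B| = |A| + |B| − 2·|A∩B| = 6 + 10 − 1.5238 = 14.48.

14.48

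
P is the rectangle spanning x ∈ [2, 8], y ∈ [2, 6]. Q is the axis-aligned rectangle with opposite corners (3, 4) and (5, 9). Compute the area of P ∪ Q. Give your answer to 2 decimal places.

By inclusion–exclusion:
Individual areas: |P| = 24, |Q| = 10.
|P∩Q|: x∈[3,5], y∈[4,6] → 2·2 = 4.
|P ∪ Q| = 34 − 4 = 30.00.

30.00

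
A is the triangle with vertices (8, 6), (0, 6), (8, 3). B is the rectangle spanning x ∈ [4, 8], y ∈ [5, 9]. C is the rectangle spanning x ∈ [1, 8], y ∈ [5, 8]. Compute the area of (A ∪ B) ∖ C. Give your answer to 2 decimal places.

9.52

|A ∪ B| = 24.
|(A ∪ B) ∩ C| = 14.4792.
|(A ∪ B) ∖ C| = 24 − 14.4792 = 9.52.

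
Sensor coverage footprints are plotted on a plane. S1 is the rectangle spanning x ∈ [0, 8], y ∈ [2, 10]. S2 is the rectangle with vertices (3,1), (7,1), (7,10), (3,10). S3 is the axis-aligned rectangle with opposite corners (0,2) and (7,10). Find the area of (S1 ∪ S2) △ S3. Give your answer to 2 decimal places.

12.00

|S1 ∪ S2| = 68.
|(S1 ∪ S2) ∩ S3| = 56.
|(S1 ∪ S2) △ S3| = 68 + 56 − 112 = 12.00.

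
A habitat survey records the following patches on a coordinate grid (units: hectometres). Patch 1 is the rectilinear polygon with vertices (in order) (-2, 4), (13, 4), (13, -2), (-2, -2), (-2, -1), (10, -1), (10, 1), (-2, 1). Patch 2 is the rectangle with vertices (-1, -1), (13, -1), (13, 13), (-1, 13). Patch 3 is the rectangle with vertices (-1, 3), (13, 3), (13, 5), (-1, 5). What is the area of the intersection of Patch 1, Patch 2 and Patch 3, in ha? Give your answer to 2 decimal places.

The intersection is the polygon with vertices (13,3), (-1,3), (-1,4), (13,4).
By the shoelace formula its area is 14.00.

14.00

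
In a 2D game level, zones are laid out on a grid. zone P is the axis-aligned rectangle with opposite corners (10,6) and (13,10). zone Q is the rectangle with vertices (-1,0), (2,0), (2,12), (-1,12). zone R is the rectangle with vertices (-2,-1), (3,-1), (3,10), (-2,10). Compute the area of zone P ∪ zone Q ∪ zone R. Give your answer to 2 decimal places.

73.00

By inclusion–exclusion:
Individual areas: |zone P| = 12, |zone Q| = 36, |zone R| = 55.
|zone P∩zone Q| = 0 (no overlap).
|zone P∩zone R| = 0 (no overlap).
|zone Q∩zone R|: x∈[-1,2], y∈[0,10] → 3·10 = 30.
|zone P∩zone Q∩zone R| = 0.
|zone P ∪ zone Q ∪ zone R| = 103 − 30 + 0 = 73.00.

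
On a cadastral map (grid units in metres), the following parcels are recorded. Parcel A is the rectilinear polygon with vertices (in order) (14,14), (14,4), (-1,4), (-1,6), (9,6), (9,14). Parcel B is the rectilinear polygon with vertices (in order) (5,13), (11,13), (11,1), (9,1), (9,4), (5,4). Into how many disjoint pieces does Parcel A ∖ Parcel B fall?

Parcel A ∖ Parcel B splits into 2 disjoint pieces (area 32, area 12).

2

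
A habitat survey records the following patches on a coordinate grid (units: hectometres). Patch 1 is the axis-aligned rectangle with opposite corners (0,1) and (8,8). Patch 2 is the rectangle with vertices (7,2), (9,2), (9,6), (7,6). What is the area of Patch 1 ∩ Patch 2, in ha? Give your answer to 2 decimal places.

|Patch 1∩Patch 2|: x∈[7,8], y∈[2,6] → 1·4 = 4.

4.00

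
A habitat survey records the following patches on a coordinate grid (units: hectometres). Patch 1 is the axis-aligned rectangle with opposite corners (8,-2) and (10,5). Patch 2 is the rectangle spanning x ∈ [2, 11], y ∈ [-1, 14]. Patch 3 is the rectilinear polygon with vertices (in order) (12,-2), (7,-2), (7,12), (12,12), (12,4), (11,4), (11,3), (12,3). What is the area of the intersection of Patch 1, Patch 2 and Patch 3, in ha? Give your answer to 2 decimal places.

The intersection is the polygon with vertices (10,5), (10,-1), (8,-1), (8,5).
By the shoelace formula its area is 12.00.

12.00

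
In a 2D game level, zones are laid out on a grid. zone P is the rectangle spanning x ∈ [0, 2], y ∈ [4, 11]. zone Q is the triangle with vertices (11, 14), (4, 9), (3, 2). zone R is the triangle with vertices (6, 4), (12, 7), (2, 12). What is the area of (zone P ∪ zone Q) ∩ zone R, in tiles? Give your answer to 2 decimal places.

The region (zone P ∪ zone Q) ∩ zone R is the polygon with vertices (4,9), (5.647,10.177), (7.75,9.125), (5.286,5.429), (3.889,8.222).
By the shoelace formula its area is 9.58.

9.58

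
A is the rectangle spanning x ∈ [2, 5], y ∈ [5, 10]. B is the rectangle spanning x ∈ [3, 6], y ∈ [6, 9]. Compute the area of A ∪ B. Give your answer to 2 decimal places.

By inclusion–exclusion:
Individual areas: |A| = 15, |B| = 9.
|A∩B|: x∈[3,5], y∈[6,9] → 2·3 = 6.
|A ∪ B| = 24 − 6 = 18.00.

18.00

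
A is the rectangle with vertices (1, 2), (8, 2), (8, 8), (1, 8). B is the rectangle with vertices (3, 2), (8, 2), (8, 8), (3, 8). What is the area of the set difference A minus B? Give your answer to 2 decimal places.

12.00

|A∩B|: x∈[3,8], y∈[2,8] → 5·6 = 30.
|A| = 42.
|A ∖ B| = |A| − |A∩B| = 42 − 30 = 12.00.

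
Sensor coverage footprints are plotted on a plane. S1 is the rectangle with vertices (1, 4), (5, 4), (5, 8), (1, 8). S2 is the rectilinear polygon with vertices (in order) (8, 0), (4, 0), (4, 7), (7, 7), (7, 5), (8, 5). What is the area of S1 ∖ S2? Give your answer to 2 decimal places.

|S1| = 16, |S1∩S2| = 3.
|S1 ∖ S2| = |S1| − |S1∩S2| = 16 − 3 = 13.00.

13.00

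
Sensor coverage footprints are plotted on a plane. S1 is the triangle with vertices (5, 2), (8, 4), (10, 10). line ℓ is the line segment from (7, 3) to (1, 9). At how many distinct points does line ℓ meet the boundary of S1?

The segment meets the boundary at (6.154,3.846), (6.8,3.2).

2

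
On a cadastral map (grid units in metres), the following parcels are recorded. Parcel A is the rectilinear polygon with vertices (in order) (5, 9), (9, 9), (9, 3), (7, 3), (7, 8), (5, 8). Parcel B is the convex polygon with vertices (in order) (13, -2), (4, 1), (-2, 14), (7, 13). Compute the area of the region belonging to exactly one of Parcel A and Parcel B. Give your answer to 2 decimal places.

100.40

|Parcel A| = 14, |Parcel B| = 114, |Parcel A∩Parcel B| = 13.8.
|Parcel A △ Parcel B| = |Parcel A| + |Parcel B| − 2·|Parcel A∩Parcel B| = 14 + 114 − 27.6 = 100.40.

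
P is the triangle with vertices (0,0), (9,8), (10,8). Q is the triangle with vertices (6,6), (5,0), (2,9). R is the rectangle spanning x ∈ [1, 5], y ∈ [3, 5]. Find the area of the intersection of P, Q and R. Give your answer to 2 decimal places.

The intersection is the polygon with vertices (3.947,3.158), (3.857,3.429), (5,4.444), (5,4).
By the shoelace formula its area is 0.43.

0.43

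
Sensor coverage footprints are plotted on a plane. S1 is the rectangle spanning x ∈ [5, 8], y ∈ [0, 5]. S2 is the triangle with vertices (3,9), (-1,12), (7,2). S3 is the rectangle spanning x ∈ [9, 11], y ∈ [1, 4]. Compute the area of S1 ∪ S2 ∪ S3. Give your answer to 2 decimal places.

By inclusion–exclusion:
Individual areas: |S1| = 15, |S2| = 8, |S3| = 6.
|S1∩S2| = 0.9286.
|S1∩S3| = 0 (no overlap).
|S2∩S3| = 0.
|S1∩S2∩S3| = 0.
|S1 ∪ S2 ∪ S3| = 29 − 0.9286 + 0 = 28.07.

28.07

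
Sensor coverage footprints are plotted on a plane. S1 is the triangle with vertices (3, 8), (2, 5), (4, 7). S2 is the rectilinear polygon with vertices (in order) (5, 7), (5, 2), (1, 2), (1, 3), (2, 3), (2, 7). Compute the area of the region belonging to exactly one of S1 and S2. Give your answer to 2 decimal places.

|S1| = 2, |S2| = 16, |S1∩S2| = 1.3333.
|S1 △ S2| = |S1| + |S2| − 2·|S1∩S2| = 2 + 16 − 2.6667 = 15.33.

15.33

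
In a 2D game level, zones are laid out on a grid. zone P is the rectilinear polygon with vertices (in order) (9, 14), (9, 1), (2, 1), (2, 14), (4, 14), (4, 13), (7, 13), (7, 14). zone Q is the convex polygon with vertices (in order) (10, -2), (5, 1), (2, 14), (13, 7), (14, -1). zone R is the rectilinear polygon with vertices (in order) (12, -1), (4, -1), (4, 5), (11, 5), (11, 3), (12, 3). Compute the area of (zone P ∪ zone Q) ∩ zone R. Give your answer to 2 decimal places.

The region (zone P ∪ zone Q) ∩ zone R is the polygon with vertices (5,1), (4,1), (4,5), (11,5), (11,3), (12,3), (12,-1), (8.333,-1).
By the shoelace formula its area is 40.67.

40.67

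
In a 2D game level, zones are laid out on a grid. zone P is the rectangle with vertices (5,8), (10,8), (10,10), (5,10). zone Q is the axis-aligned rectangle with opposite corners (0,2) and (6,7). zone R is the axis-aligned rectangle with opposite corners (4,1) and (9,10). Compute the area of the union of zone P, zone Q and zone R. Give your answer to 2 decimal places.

67.00

By inclusion–exclusion:
Individual areas: |zone P| = 10, |zone Q| = 30, |zone R| = 45.
|zone P∩zone Q| = 0 (no overlap).
|zone P∩zone R|: x∈[5,9], y∈[8,10] → 4·2 = 8.
|zone Q∩zone R|: x∈[4,6], y∈[2,7] → 2·5 = 10.
|zone P∩zone Q∩zone R| = 0.
|zone P ∪ zone Q ∪ zone R| = 85 − 18 + 0 = 67.00.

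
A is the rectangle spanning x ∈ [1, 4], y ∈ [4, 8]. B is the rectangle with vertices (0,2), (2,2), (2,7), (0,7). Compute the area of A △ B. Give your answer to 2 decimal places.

16.00

|A∩B|: x∈[1,2], y∈[4,7] → 1·3 = 3.
|A △ B| = |A| + |B| − 2·|A∩B| = 12 + 10 − 6 = 16.00.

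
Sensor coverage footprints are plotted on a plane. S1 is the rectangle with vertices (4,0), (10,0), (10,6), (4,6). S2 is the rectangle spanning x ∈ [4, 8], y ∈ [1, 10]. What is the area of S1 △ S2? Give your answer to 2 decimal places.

32.00

|S1∩S2|: x∈[4,8], y∈[1,6] → 4·5 = 20.
|S1 △ S2| = |S1| + |S2| − 2·|S1∩S2| = 36 + 36 − 40 = 32.00.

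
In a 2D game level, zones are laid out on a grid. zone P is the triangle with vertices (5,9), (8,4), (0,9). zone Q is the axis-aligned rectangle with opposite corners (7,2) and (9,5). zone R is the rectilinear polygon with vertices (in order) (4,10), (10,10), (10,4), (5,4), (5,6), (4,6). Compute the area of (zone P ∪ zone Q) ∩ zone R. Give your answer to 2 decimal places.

|zone P ∪ zone Q| = 18.1125.
|(zone P ∪ zone Q) ∩ zone R| = 9.10.

9.10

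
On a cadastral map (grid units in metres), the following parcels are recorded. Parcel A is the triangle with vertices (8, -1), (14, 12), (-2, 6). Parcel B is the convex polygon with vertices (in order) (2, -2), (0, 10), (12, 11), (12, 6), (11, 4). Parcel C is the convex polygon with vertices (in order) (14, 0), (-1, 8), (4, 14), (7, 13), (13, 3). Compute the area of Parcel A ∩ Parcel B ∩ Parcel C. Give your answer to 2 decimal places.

39.24

The intersection is the polygon with vertices (9,2.667), (0.789,7.046), (8.775,10.041), (11.217,5.971), (10,3.333).
By the shoelace formula its area is 39.24.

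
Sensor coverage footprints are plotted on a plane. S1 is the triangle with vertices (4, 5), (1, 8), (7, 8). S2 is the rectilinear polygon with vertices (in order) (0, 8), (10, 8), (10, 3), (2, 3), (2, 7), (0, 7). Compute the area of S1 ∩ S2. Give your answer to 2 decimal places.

The intersection is the polygon with vertices (2,7), (1,8), (7,8), (4,5).
By the shoelace formula its area is 9.00.

9.00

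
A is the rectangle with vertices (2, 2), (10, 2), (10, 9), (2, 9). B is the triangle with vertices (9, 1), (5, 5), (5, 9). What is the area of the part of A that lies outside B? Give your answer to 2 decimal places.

48.25

|A| = 56, |A∩B| = 7.75.
|A ∖ B| = |A| − |A∩B| = 56 − 7.75 = 48.25.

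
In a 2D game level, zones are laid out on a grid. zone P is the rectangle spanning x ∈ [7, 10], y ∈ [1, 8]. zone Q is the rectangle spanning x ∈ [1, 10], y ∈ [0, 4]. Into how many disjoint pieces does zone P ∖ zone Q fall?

zone P ∖ zone Q is a single connected region.

1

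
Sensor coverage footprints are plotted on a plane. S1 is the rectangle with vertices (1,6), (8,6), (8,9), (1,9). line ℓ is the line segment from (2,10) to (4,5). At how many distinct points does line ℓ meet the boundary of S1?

The segment meets the boundary at (3.6,6), (2.4,9).

2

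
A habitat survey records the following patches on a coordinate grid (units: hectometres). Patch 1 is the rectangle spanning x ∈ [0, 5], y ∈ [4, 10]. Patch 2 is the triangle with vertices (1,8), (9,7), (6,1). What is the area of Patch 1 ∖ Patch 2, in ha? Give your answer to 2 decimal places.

|Patch 1| = 30, |Patch 1∩Patch 2| = 9.2857.
|Patch 1 ∖ Patch 2| = |Patch 1| − |Patch 1∩Patch 2| = 30 − 9.2857 = 20.71.

20.71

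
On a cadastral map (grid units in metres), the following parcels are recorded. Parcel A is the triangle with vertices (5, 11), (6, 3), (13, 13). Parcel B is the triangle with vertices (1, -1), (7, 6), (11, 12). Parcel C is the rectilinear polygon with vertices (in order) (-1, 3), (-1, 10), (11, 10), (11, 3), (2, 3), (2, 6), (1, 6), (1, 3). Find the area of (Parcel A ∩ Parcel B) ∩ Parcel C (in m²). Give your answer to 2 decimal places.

The region (Parcel A ∩ Parcel B) ∩ Parcel C is the polygon with vertices (9.461,10), (9.667,10), (7,6), (5.8,4.6), (5.731,5.151).
By the shoelace formula its area is 2.28.

2.28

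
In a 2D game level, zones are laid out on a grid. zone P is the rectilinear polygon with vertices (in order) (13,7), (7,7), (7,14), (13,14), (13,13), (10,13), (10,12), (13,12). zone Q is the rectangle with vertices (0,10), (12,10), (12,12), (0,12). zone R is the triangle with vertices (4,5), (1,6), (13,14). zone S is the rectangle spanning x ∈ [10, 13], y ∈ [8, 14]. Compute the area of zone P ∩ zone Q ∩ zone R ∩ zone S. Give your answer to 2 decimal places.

0.50

The intersection is the polygon with vertices (10,11), (10,12), (11,12).
By the shoelace formula its area is 0.50.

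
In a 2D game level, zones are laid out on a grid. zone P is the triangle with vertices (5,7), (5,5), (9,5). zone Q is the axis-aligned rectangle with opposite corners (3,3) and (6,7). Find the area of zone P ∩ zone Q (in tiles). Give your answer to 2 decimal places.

The intersection is the polygon with vertices (5,5), (5,7), (6,6.5), (6,5).
By the shoelace formula its area is 1.75.

1.75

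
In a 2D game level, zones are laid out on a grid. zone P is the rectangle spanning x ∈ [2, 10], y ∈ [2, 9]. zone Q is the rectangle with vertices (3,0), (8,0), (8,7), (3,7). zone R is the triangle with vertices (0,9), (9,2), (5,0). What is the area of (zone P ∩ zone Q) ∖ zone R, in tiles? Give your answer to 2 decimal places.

12.10

|zone P ∩ zone Q| = 25.
|(zone P ∩ zone Q) ∩ zone R| = 12.9.
|(zone P ∩ zone Q) ∖ zone R| = 25 − 12.9 = 12.10.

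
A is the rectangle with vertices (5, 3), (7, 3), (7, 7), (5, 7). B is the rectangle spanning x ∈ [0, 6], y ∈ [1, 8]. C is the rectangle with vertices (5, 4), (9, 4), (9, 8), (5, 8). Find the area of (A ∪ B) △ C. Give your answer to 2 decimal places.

|A ∪ B| = 46.
|(A ∪ B) ∩ C| = 7.
|(A ∪ B) △ C| = 46 + 16 − 14 = 48.00.

48.00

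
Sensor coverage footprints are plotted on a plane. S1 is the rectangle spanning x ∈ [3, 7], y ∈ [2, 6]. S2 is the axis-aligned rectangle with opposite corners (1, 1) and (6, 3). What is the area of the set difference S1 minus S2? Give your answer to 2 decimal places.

|S1∩S2|: x∈[3,6], y∈[2,3] → 3·1 = 3.
|S1| = 16.
|S1 ∖ S2| = |S1| − |S1∩S2| = 16 − 3 = 13.00.

13.00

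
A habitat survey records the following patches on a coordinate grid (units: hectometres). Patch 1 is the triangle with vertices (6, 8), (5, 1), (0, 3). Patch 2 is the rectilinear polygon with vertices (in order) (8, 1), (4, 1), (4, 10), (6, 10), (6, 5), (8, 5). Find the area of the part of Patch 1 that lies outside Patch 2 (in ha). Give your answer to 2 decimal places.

9.87

|Patch 1| = 18.5, |Patch 1∩Patch 2| = 8.6333.
|Patch 1 ∖ Patch 2| = |Patch 1| − |Patch 1∩Patch 2| = 18.5 − 8.6333 = 9.87.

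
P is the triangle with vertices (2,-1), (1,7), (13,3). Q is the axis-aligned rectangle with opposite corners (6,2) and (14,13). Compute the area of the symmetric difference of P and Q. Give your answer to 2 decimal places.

106.42

|P| = 46, |Q| = 88, |P∩Q| = 13.7917.
|P △ Q| = |P| + |Q| − 2·|P∩Q| = 46 + 88 − 27.5833 = 106.42.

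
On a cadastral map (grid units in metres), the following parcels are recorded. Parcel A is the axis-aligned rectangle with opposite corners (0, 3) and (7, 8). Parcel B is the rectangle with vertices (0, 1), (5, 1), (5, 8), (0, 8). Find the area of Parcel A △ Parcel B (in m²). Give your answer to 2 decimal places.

|Parcel A∩Parcel B|: x∈[0,5], y∈[3,8] → 5·5 = 25.
|Parcel A △ Parcel B| = |Parcel A| + |Parcel B| − 2·|Parcel A∩Parcel B| = 35 + 35 − 50 = 20.00.

20.00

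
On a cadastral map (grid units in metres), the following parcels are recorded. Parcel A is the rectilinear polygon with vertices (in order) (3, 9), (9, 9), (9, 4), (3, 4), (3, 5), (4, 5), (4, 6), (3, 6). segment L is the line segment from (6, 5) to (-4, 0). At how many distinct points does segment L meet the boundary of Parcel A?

1

The segment meets the boundary at (4,4).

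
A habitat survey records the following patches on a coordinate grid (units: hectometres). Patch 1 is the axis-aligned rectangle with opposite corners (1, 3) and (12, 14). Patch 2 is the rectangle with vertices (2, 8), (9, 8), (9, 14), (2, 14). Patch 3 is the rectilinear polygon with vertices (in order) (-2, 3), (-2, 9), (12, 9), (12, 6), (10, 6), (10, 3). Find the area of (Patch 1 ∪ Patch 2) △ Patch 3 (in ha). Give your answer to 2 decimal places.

79.00

|Patch 1 ∪ Patch 2| = 121.
|(Patch 1 ∪ Patch 2) ∩ Patch 3| = 60.
|(Patch 1 ∪ Patch 2) △ Patch 3| = 121 + 78 − 120 = 79.00.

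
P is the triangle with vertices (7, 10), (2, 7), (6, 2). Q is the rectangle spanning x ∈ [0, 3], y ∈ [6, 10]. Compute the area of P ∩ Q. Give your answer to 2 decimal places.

0.90

The intersection is the polygon with vertices (2,7), (3,7.6), (3,6), (2.8,6).
By the shoelace formula its area is 0.90.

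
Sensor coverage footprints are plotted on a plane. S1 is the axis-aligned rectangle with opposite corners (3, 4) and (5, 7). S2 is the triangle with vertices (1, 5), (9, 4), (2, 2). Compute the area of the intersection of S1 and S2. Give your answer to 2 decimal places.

The intersection is the polygon with vertices (5,4), (3,4), (3,4.75), (5,4.5).
By the shoelace formula its area is 1.25.

1.25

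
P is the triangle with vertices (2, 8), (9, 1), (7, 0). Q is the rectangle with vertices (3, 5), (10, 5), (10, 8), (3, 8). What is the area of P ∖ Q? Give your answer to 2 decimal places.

9.11

|P| = 10.5, |P∩Q| = 1.3875.
|P ∖ Q| = |P| − |P∩Q| = 10.5 − 1.3875 = 9.11.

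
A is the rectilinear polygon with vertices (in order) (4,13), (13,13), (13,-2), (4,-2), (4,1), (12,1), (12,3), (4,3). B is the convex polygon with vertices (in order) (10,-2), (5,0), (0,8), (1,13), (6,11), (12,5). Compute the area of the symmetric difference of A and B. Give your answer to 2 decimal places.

|A| = 119, |B| = 100.5, |A∩B| = 57.8268.
|A △ B| = |A| + |B| − 2·|A∩B| = 119 + 100.5 − 115.6536 = 103.85.

103.85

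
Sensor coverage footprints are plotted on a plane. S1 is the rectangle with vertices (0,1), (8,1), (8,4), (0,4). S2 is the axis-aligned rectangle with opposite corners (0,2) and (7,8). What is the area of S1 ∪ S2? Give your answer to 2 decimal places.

By inclusion–exclusion:
Individual areas: |S1| = 24, |S2| = 42.
|S1∩S2|: x∈[0,7], y∈[2,4] → 7·2 = 14.
|S1 ∪ S2| = 66 − 14 = 52.00.

52.00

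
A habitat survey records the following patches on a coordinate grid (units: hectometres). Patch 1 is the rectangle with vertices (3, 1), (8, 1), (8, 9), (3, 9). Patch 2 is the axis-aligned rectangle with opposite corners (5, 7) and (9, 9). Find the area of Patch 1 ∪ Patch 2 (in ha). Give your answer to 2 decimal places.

By inclusion–exclusion:
Individual areas: |Patch 1| = 40, |Patch 2| = 8.
|Patch 1∩Patch 2|: x∈[5,8], y∈[7,9] → 3·2 = 6.
|Patch 1 ∪ Patch 2| = 48 − 6 = 42.00.

42.00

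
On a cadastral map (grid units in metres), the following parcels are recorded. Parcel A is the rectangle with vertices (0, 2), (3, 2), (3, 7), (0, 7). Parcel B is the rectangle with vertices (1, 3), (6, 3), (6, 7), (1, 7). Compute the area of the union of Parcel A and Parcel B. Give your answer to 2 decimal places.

By inclusion–exclusion:
Individual areas: |Parcel A| = 15, |Parcel B| = 20.
|Parcel A∩Parcel B|: x∈[1,3], y∈[3,7] → 2·4 = 8.
|Parcel A ∪ Parcel B| = 35 − 8 = 27.00.

27.00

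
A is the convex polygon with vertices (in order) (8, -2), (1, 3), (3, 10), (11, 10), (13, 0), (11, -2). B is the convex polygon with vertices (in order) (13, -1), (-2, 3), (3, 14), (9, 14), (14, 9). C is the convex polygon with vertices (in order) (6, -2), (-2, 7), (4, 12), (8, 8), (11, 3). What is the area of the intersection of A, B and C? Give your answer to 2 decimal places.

The intersection is the polygon with vertices (3,10), (6,10), (8,8), (11,3), (8.263,0.263), (2.787,1.723), (2.522,1.913), (1.135,3.473).
By the shoelace formula its area is 62.94.

62.94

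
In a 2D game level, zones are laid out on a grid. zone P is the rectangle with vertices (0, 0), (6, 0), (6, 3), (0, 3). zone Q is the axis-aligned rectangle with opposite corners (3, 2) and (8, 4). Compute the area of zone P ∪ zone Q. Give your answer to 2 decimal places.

25.00

By inclusion–exclusion:
Individual areas: |zone P| = 18, |zone Q| = 10.
|zone P∩zone Q|: x∈[3,6], y∈[2,3] → 3·1 = 3.
|zone P ∪ zone Q| = 28 − 3 = 25.00.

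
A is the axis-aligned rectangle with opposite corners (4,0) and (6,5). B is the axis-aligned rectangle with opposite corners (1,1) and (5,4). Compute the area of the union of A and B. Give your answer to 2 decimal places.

19.00

By inclusion–exclusion:
Individual areas: |A| = 10, |B| = 12.
|A∩B|: x∈[4,5], y∈[1,4] → 1·3 = 3.
|A ∪ B| = 22 − 3 = 19.00.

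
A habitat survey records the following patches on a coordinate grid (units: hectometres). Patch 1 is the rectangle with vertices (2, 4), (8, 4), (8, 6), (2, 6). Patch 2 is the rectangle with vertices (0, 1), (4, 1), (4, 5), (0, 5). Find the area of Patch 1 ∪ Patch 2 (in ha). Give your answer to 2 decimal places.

By inclusion–exclusion:
Individual areas: |Patch 1| = 12, |Patch 2| = 16.
|Patch 1∩Patch 2|: x∈[2,4], y∈[4,5] → 2·1 = 2.
|Patch 1 ∪ Patch 2| = 28 − 2 = 26.00.

26.00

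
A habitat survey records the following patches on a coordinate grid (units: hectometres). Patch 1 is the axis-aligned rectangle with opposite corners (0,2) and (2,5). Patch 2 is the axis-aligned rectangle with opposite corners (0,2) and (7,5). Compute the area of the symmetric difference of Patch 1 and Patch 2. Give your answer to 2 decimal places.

15.00

|Patch 1∩Patch 2|: x∈[0,2], y∈[2,5] → 2·3 = 6.
|Patch 1 △ Patch 2| = |Patch 1| + |Patch 2| − 2·|Patch 1∩Patch 2| = 6 + 21 − 12 = 15.00.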